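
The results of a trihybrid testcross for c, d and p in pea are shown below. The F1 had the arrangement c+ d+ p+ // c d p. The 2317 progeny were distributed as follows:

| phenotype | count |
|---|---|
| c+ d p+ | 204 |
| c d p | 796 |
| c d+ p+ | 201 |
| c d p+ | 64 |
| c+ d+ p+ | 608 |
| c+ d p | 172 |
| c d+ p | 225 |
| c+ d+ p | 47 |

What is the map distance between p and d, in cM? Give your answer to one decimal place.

23.3 cM

The two rarest classes, c+ d+ p and c d p+, are the double crossovers. Comparing them with the parentals, only the p allele has switched, so p is the middle locus and the order is d – p – c.
Crossovers in the d–p interval produce the single-crossover classes c+ d p+ and c d+ p (204 + 225 = 429) plus the double crossovers (111).
RF(d–p) = (429 + 111) / 2317 = 540/2317 = 0.2331 → 23.3 cM.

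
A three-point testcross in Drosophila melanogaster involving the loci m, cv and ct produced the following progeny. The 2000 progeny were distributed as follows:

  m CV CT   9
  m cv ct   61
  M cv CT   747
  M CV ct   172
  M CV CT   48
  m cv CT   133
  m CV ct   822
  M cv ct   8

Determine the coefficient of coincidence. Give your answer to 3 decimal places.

The two most frequent reciprocal classes, M cv CT and m CV ct, are the parental types, so the F1 was M cv CT / m CV ct.
The two rarest classes, M cv ct and m CV CT, are the double crossovers. Comparing them with the parentals, only the ct allele has switched, so ct is the middle locus and the order is m – ct – cv.
m–ct: (305 + 17)/2000 = 0.1610; ct–cv: (109 + 17)/2000 = 0.0630.
Expected DCO frequency = 0.1610 × 0.0630 ≈ 0.01014; observed = 17/2000 ≈ 0.00850.
Coefficient of coincidence = 0.00850/0.01014 ≈ 0.838.

0.838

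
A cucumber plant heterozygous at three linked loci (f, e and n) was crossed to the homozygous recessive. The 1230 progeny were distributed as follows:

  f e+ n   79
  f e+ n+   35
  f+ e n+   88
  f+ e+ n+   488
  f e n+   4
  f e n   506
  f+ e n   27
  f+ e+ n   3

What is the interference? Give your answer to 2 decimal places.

0.28

The two most frequent reciprocal classes, f e n and f+ e+ n+, are the parental types, so the F1 was f e n / f+ e+ n+.
The two rarest classes, f e n+ and f+ e+ n, are the double crossovers. Comparing them with the parentals, only the n allele has switched, so n is the middle locus and the order is e – n – f.
e–n: (167 + 7)/1230 = 0.1415; n–f: (62 + 7)/1230 = 0.0561.
Expected DCO frequency = 0.1415 × 0.0561 ≈ 0.00794; observed = 7/1230 ≈ 0.00569.
Coefficient of coincidence = 0.00569/0.00794 ≈ 0.72; interference = 1 − 0.72 = 0.28.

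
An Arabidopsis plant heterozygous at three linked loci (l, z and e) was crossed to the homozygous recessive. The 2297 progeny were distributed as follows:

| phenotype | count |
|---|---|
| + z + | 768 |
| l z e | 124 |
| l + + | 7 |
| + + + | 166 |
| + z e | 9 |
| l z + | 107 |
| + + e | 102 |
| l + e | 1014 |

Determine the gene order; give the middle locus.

The two most frequent reciprocal classes, + z + and l + e, are the parental types, so the F1 was + z + / l + e.
The two rarest classes, + z e and l + +, are the double crossovers. Comparing them with the parentals, only the e allele has switched, so e is the middle locus and the order is z – e – l.

e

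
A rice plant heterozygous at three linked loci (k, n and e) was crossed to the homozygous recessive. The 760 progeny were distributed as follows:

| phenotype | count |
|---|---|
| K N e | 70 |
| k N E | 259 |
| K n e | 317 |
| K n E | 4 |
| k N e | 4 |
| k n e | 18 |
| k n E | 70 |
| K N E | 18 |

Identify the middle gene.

e

The two most frequent reciprocal classes, k N E and K n e, are the parental types, so the F1 was k N E / K n e.
The two rarest classes, k N e and K n E, are the double crossovers. Comparing them with the parentals, only the e allele has switched, so e is the middle locus and the order is k – e – n.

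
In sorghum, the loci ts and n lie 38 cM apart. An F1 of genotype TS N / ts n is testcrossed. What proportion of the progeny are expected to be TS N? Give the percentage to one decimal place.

31.0%

A map distance of 38 cM corresponds to a recombination frequency of 0.380.
The F1 is TS N / ts n, so TS N is a parental gamete class with expected frequency (1 − r)/2 = 0.620/2 = 0.3100.
That is 0.3100 = 31.0% of the progeny.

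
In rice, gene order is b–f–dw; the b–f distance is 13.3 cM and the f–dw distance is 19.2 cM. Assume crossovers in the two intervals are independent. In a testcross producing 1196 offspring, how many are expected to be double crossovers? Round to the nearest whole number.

Map distances give recombination frequencies of 0.133 and 0.192 for the two intervals.
With no interference, expected double-crossover frequency = 0.133 × 0.192 = 0.02554.
Expected number = 0.02554 × 1196 = 30.54 ≈ 31.

31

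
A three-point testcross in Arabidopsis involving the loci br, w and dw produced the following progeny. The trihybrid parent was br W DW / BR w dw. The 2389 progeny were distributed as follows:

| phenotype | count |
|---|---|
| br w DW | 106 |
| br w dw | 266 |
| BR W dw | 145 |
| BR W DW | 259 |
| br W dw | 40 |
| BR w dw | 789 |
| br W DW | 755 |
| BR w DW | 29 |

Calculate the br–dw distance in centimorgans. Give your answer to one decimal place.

24.9 centimorgans

The two rarest classes, br W dw and BR w DW, are the double crossovers. Comparing them with the parentals, only the dw allele has switched, so dw is the middle locus and the order is w – dw – br.
Crossovers in the dw–br interval produce the single-crossover classes BR W DW and br w dw (259 + 266 = 525) plus the double crossovers (69).
RF(dw–br) = (525 + 69) / 2389 = 594/2389 = 0.2486 → 24.9 centimorgans.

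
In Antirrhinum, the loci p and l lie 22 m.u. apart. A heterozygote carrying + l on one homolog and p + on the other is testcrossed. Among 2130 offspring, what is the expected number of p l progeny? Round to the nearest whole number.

A map distance of 22 m.u. corresponds to a recombination frequency of 0.220.
The F1 is + l / p +, so p l is a recombinant gamete class with expected frequency r/2 = 0.220/2 = 0.1100.
Expected number = 0.1100 × 2130 = 234.30 ≈ 234.

234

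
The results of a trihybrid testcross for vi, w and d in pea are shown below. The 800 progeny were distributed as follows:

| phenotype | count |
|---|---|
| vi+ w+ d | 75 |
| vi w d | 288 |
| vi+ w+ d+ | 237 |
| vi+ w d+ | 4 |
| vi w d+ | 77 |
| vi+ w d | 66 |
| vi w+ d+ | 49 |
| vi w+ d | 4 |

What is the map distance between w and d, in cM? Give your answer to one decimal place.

20.0 cM

The two most frequent reciprocal classes, vi+ w+ d+ and vi w d, are the parental types, so the F1 was vi+ w+ d+ / vi w d.
The two rarest classes, vi+ w d+ and vi w+ d, are the double crossovers. Comparing them with the parentals, only the w allele has switched, so w is the middle locus and the order is d – w – vi.
Crossovers in the d–w interval produce the single-crossover classes vi+ w+ d and vi w d+ (75 + 77 = 152) plus the double crossovers (8).
RF(d–w) = (152 + 8) / 800 = 160/800 = 0.2000 → 20.0 cM.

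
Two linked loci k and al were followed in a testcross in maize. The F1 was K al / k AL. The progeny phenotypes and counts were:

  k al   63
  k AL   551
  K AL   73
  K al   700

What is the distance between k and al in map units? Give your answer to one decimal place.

The recombinant classes are K AL and k al: 73 + 63 = 136.
Recombination frequency = 136/1387 = 0.0981 ≈ 9.8%, i.e. 9.8 map units.

9.8 map units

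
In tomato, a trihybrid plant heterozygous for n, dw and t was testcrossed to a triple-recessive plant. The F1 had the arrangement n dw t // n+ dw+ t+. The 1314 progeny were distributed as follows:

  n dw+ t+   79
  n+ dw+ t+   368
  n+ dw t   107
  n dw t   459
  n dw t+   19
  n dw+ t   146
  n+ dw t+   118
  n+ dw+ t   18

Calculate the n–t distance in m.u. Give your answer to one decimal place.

17.0 m.u.

The two rarest classes, n dw t+ and n+ dw+ t, are the double crossovers. Comparing them with the parentals, only the t allele has switched, so t is the middle locus and the order is n – t – dw.
Crossovers in the n–t interval produce the single-crossover classes n+ dw t and n dw+ t+ (107 + 79 = 186) plus the double crossovers (37).
RF(n–t) = (186 + 37) / 1314 = 223/1314 = 0.1697 → 17.0 m.u.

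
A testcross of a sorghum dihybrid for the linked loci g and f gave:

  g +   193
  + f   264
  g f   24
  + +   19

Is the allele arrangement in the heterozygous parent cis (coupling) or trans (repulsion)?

The two most frequent classes are + f (264) and g + (193); these are the parental (non-recombinant) types.
So the F1 carried + f on one chromosome and g + on the other — the recessive alleles are on opposite chromosomes (trans / repulsion).

trans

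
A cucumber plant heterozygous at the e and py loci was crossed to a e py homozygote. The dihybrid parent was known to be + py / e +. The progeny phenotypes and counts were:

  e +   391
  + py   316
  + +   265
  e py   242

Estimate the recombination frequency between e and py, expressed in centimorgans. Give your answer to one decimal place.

41.8 centimorgans

The recombinant classes are + + and e py: 265 + 242 = 507.
Recombination frequency = 507/1214 = 0.4176 ≈ 41.8%, i.e. 41.8 centimorgans.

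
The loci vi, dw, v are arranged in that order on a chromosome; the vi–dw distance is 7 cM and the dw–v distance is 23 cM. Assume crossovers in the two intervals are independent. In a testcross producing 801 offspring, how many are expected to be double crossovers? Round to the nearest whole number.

Map distances give recombination frequencies of 0.070 and 0.230 for the two intervals.
With no interference, expected double-crossover frequency = 0.070 × 0.230 = 0.01610.
Expected number = 0.01610 × 801 = 12.90 ≈ 13.

13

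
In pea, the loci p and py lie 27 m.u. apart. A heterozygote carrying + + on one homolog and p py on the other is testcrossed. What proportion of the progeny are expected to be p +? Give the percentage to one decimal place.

13.5%

A map distance of 27 m.u. corresponds to a recombination frequency of 0.270.
The F1 is + + / p py, so p + is a recombinant gamete class with expected frequency r/2 = 0.270/2 = 0.1350.
That is 0.1350 = 13.5% of the progeny.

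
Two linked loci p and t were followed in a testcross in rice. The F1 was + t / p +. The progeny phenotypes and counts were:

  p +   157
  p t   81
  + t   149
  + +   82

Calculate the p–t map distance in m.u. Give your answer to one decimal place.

The recombinant classes are + + and p t: 82 + 81 = 163.
Recombination frequency = 163/469 = 0.3475 ≈ 34.8%, i.e. 34.8 m.u.

34.8 m.u.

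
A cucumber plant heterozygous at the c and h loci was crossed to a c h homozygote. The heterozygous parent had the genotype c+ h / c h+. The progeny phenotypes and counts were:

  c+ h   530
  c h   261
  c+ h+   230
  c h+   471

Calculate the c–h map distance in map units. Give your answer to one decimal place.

32.9 map units

The recombinant classes are c+ h+ and c h: 230 + 261 = 491.
Recombination frequency = 491/1492 = 0.3291 ≈ 32.9%, i.e. 32.9 map units.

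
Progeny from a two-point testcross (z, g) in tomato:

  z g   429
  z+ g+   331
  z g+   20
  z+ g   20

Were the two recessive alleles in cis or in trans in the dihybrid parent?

cis

The two most frequent classes are z+ g+ (331) and z g (429); these are the parental (non-recombinant) types.
So the F1 carried z+ g+ on one chromosome and z g on the other — the recessive alleles are on the same chromosome (cis / coupling).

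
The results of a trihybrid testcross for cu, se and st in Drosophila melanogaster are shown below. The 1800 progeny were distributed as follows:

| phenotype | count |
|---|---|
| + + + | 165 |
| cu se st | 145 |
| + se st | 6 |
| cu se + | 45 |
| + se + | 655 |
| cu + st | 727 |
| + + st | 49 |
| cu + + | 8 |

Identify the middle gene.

The two most frequent reciprocal classes, + se + and cu + st, are the parental types, so the F1 was + se + / cu + st.
The two rarest classes, + se st and cu + +, are the double crossovers. Comparing them with the parentals, only the st allele has switched, so st is the middle locus and the order is cu – st – se.

st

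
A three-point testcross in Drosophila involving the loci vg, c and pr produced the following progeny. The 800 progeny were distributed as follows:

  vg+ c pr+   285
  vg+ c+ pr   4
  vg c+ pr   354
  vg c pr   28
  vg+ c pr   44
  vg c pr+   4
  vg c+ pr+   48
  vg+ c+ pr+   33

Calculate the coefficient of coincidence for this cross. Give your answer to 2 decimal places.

0.93

The two most frequent reciprocal classes, vg+ c pr+ and vg c+ pr, are the parental types, so the F1 was vg+ c pr+ / vg c+ pr.
The two rarest classes, vg c pr+ and vg+ c+ pr, are the double crossovers. Comparing them with the parentals, only the vg allele has switched, so vg is the middle locus and the order is pr – vg – c.
pr–vg: (92 + 8)/800 = 0.1250; vg–c: (61 + 8)/800 = 0.0862.
Expected DCO frequency = 0.1250 × 0.0862 ≈ 0.01077; observed = 8/800 ≈ 0.01000.
Coefficient of coincidence = 0.01000/0.01077 ≈ 0.93.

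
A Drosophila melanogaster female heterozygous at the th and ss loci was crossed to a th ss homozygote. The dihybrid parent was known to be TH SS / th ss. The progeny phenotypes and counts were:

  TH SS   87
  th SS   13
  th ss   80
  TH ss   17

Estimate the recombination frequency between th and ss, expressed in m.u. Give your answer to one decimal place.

15.2 m.u.

The recombinant classes are TH ss and th SS: 17 + 13 = 30.
Recombination frequency = 30/197 = 0.1523 ≈ 15.2%, i.e. 15.2 m.u.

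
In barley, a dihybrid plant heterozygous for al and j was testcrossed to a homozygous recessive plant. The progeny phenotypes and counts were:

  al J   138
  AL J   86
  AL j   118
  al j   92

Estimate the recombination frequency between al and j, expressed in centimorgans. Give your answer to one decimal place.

41.0 centimorgans

The two most frequent classes, AL j (118) and al J (138), are the parental types, so the F1 was AL j / al J.
The recombinant classes are AL J and al j: 86 + 92 = 178.
Recombination frequency = 178/434 = 0.4101 ≈ 41.0%, i.e. 41.0 centimorgans.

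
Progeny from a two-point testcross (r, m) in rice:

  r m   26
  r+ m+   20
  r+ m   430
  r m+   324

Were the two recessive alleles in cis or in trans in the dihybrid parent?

The two most frequent classes are r+ m (430) and r m+ (324); these are the parental (non-recombinant) types.
So the F1 carried r+ m on one chromosome and r m+ on the other — the recessive alleles are on opposite chromosomes (trans / repulsion).

trans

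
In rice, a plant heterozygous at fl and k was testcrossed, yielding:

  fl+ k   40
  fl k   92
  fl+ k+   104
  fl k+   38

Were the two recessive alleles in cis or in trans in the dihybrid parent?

cis

The two most frequent classes are fl+ k+ (104) and fl k (92); these are the parental (non-recombinant) types.
So the F1 carried fl+ k+ on one chromosome and fl k on the other — the recessive alleles are on the same chromosome (cis / coupling).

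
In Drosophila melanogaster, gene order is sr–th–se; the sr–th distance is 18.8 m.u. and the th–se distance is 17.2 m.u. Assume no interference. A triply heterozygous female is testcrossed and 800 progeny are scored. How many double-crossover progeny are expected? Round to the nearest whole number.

Map distances give recombination frequencies of 0.188 and 0.172 for the two intervals.
With no interference, expected double-crossover frequency = 0.188 × 0.172 = 0.03234.
Expected number = 0.03234 × 800 = 25.87 ≈ 26.

26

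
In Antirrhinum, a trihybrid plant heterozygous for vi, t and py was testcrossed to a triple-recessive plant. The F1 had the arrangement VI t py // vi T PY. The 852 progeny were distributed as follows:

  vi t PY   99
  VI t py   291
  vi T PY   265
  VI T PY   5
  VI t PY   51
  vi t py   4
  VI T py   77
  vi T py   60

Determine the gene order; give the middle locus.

vi

The two rarest classes, vi t py and VI T PY, are the double crossovers. Comparing them with the parentals, only the vi allele has switched, so vi is the middle locus and the order is py – vi – t.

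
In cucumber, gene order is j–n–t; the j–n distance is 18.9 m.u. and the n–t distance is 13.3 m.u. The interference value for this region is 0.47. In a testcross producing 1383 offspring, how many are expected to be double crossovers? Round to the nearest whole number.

Map distances give recombination frequencies of 0.189 and 0.133 for the two intervals.
With interference 0.47 (so coincidence = 0.53), expected double-crossover frequency = 0.189 × 0.133 × 0.53 = 0.01332.
Expected number = 0.01332 × 1383 = 18.43 ≈ 18.

18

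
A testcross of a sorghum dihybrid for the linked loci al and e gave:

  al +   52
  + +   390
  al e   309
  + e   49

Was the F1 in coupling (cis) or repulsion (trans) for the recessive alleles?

cis

The two most frequent classes are + + (390) and al e (309); these are the parental (non-recombinant) types.
So the F1 carried + + on one chromosome and al e on the other — the recessive alleles are on the same chromosome (cis / coupling).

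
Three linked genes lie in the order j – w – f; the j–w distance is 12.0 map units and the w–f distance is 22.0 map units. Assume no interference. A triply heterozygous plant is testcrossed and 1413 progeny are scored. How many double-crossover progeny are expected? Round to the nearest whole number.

37

Map distances give recombination frequencies of 0.120 and 0.220 for the two intervals.
With no interference, expected double-crossover frequency = 0.120 × 0.220 = 0.02640.
Expected number = 0.02640 × 1413 = 37.30 ≈ 37.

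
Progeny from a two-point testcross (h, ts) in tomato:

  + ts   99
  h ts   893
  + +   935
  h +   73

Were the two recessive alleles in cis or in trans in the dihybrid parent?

The two most frequent classes are + + (935) and h ts (893); these are the parental (non-recombinant) types.
So the F1 carried + + on one chromosome and h ts on the other — the recessive alleles are on the same chromosome (cis / coupling).

cis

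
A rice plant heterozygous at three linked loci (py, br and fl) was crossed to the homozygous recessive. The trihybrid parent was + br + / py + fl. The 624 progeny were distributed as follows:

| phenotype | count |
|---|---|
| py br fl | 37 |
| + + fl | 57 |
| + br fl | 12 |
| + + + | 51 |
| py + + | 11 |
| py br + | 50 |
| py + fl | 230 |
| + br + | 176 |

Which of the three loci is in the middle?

The two rarest classes, + br fl and py + +, are the double crossovers. Comparing them with the parentals, only the fl allele has switched, so fl is the middle locus and the order is py – fl – br.

fl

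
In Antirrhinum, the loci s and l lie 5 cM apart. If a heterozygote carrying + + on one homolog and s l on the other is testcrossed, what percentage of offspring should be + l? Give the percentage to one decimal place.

2.5%

A map distance of 5 cM corresponds to a recombination frequency of 0.050.
The F1 is + + / s l, so + l is a recombinant gamete class with expected frequency r/2 = 0.050/2 = 0.0250.
That is 0.0250 = 2.5% of the progeny.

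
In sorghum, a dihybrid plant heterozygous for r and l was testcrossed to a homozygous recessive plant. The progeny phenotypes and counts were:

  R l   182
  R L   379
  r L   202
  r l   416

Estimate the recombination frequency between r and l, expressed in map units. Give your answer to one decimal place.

32.6 map units

The two most frequent classes, R L (379) and r l (416), are the parental types, so the F1 was R L / r l.
The recombinant classes are R l and r L: 182 + 202 = 384.
Recombination frequency = 384/1179 = 0.3257 ≈ 32.6%, i.e. 32.6 map units.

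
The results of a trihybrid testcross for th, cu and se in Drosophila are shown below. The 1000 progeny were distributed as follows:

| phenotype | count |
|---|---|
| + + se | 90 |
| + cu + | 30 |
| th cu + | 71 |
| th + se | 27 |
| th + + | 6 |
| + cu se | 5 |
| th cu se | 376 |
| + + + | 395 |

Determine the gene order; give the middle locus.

th

The two most frequent reciprocal classes, th cu se and + + +, are the parental types, so the F1 was th cu se / + + +.
The two rarest classes, + cu se and th + +, are the double crossovers. Comparing them with the parentals, only the th allele has switched, so th is the middle locus and the order is cu – th – se.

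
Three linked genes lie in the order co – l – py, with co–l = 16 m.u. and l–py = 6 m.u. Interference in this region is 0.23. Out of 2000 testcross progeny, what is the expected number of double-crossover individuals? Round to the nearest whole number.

Map distances give recombination frequencies of 0.160 and 0.060 for the two intervals.
With interference 0.23 (so coincidence = 0.77), expected double-crossover frequency = 0.160 × 0.060 × 0.77 = 0.00739.
Expected number = 0.00739 × 2000 = 14.78 ≈ 15.

15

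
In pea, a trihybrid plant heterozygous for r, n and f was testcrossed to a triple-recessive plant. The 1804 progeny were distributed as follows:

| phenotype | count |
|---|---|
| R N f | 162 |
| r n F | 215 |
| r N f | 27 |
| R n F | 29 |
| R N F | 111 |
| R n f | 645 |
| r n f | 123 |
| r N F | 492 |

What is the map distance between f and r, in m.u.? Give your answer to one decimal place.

16.1 m.u.

The two most frequent reciprocal classes, R n f and r N F, are the parental types, so the F1 was R n f / r N F.
The two rarest classes, R n F and r N f, are the double crossovers. Comparing them with the parentals, only the f allele has switched, so f is the middle locus and the order is r – f – n.
Crossovers in the r–f interval produce the single-crossover classes r n f and R N F (123 + 111 = 234) plus the double crossovers (56).
RF(r–f) = (234 + 56) / 1804 = 290/1804 = 0.1608 → 16.1 m.u.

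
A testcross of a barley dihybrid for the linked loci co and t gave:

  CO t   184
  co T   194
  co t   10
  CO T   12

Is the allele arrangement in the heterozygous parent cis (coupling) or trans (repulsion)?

trans

The two most frequent classes are CO t (184) and co T (194); these are the parental (non-recombinant) types.
So the F1 carried CO t on one chromosome and co T on the other — the recessive alleles are on opposite chromosomes (trans / repulsion).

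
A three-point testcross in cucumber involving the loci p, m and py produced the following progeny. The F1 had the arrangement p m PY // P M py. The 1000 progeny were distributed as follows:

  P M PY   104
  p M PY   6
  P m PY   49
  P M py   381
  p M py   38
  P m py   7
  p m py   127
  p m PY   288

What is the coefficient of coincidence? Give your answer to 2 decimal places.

0.53

The two rarest classes, p M PY and P m py, are the double crossovers. Comparing them with the parentals, only the m allele has switched, so m is the middle locus and the order is p – m – py.
p–m: (87 + 13)/1000 = 0.1000; m–py: (231 + 13)/1000 = 0.2440.
Expected DCO frequency = 0.1000 × 0.2440 ≈ 0.02440; observed = 13/1000 ≈ 0.01300.
Coefficient of coincidence = 0.01300/0.02440 ≈ 0.53.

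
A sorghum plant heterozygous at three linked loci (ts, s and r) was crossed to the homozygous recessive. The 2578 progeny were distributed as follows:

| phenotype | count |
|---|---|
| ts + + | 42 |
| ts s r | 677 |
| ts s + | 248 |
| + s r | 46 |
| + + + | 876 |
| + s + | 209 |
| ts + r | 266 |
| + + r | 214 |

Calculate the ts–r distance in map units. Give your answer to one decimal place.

The two most frequent reciprocal classes, + + + and ts s r, are the parental types, so the F1 was + + + / ts s r.
The two rarest classes, ts + + and + s r, are the double crossovers. Comparing them with the parentals, only the ts allele has switched, so ts is the middle locus and the order is s – ts – r.
Crossovers in the ts–r interval produce the single-crossover classes + + r and ts s + (214 + 248 = 462) plus the double crossovers (88).
RF(ts–r) = (462 + 88) / 2578 = 550/2578 = 0.2133 → 21.3 map units.

21.3 map units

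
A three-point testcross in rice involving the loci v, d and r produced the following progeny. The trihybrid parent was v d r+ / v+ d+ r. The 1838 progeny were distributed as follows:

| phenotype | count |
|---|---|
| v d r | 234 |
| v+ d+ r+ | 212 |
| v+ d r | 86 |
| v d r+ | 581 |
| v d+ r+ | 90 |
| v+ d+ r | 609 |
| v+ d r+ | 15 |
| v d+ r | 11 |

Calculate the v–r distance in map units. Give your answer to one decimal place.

25.7 map units

The two rarest classes, v+ d r+ and v d+ r, are the double crossovers. Comparing them with the parentals, only the v allele has switched, so v is the middle locus and the order is d – v – r.
Crossovers in the v–r interval produce the single-crossover classes v d r and v+ d+ r+ (234 + 212 = 446) plus the double crossovers (26).
RF(v–r) = (446 + 26) / 1838 = 472/1838 = 0.2568 → 25.7 map units.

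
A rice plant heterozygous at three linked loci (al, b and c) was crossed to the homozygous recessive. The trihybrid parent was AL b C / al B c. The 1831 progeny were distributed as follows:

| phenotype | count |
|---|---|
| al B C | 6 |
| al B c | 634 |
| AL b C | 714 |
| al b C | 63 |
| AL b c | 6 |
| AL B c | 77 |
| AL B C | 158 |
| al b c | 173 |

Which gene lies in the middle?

c

The two rarest classes, AL b c and al B C, are the double crossovers. Comparing them with the parentals, only the c allele has switched, so c is the middle locus and the order is b – c – al.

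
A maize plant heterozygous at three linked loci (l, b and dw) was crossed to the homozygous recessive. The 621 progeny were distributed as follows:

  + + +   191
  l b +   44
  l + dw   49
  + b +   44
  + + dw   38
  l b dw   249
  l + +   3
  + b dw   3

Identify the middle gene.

The two most frequent reciprocal classes, + + + and l b dw, are the parental types, so the F1 was + + + / l b dw.
The two rarest classes, l + + and + b dw, are the double crossovers. Comparing them with the parentals, only the l allele has switched, so l is the middle locus and the order is dw – l – b.

l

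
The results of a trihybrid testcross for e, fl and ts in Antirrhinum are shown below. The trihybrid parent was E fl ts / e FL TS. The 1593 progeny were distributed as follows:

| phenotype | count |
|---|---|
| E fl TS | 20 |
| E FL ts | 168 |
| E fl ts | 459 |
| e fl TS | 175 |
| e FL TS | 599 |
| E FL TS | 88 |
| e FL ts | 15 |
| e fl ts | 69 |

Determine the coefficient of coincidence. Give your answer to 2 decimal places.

0.77

The two rarest classes, E fl TS and e FL ts, are the double crossovers. Comparing them with the parentals, only the ts allele has switched, so ts is the middle locus and the order is e – ts – fl.
e–ts: (157 + 35)/1593 = 0.1205; ts–fl: (343 + 35)/1593 = 0.2373.
Expected DCO frequency = 0.1205 × 0.2373 ≈ 0.02859; observed = 35/1593 ≈ 0.02197.
Coefficient of coincidence = 0.02197/0.02859 ≈ 0.77.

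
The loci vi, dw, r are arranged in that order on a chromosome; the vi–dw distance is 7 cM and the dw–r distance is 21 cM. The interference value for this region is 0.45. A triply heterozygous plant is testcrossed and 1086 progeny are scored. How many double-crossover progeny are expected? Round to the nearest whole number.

Map distances give recombination frequencies of 0.070 and 0.210 for the two intervals.
With interference 0.45 (so coincidence = 0.55), expected double-crossover frequency = 0.070 × 0.210 × 0.55 = 0.00809.
Expected number = 0.00809 × 1086 = 8.78 ≈ 9.

9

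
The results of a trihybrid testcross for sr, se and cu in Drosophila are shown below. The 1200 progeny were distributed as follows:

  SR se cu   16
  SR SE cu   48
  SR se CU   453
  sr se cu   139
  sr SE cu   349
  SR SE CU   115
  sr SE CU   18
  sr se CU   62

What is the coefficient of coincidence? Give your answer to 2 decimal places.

0.98

The two most frequent reciprocal classes, sr SE cu and SR se CU, are the parental types, so the F1 was sr SE cu / SR se CU.
The two rarest classes, sr SE CU and SR se cu, are the double crossovers. Comparing them with the parentals, only the cu allele has switched, so cu is the middle locus and the order is sr – cu – se.
sr–cu: (110 + 34)/1200 = 0.1200; cu–se: (254 + 34)/1200 = 0.2400.
Expected DCO frequency = 0.1200 × 0.2400 ≈ 0.02880; observed = 34/1200 ≈ 0.02833.
Coefficient of coincidence = 0.02833/0.02880 ≈ 0.98.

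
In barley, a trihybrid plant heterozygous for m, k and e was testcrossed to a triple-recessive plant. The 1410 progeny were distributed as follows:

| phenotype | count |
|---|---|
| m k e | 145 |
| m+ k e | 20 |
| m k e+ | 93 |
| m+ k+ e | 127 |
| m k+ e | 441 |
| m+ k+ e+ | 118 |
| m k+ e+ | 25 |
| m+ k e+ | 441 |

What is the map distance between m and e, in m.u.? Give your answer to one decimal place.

The two most frequent reciprocal classes, m+ k e+ and m k+ e, are the parental types, so the F1 was m+ k e+ / m k+ e.
The two rarest classes, m+ k e and m k+ e+, are the double crossovers. Comparing them with the parentals, only the e allele has switched, so e is the middle locus and the order is k – e – m.
Crossovers in the e–m interval produce the single-crossover classes m k e+ and m+ k+ e (93 + 127 = 220) plus the double crossovers (45).
RF(e–m) = (220 + 45) / 1410 = 265/1410 = 0.1879 → 18.8 m.u.

18.8 m.u.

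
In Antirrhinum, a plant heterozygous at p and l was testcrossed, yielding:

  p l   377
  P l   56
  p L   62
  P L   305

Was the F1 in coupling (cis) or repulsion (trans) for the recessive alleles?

The two most frequent classes are P L (305) and p l (377); these are the parental (non-recombinant) types.
So the F1 carried P L on one chromosome and p l on the other — the recessive alleles are on the same chromosome (cis / coupling).

cis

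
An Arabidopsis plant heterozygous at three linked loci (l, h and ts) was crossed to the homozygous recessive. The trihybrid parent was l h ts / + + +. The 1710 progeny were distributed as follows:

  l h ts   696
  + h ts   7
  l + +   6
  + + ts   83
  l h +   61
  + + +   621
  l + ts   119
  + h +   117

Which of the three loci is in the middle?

l

The two rarest classes, + h ts and l + +, are the double crossovers. Comparing them with the parentals, only the l allele has switched, so l is the middle locus and the order is h – l – ts.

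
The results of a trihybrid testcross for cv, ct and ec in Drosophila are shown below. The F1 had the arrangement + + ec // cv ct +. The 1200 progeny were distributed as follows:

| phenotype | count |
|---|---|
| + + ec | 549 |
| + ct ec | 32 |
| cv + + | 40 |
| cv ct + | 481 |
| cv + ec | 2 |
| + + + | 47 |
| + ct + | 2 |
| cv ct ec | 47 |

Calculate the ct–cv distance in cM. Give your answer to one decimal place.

6.3 cM

The two rarest classes, cv + ec and + ct +, are the double crossovers. Comparing them with the parentals, only the cv allele has switched, so cv is the middle locus and the order is ct – cv – ec.
Crossovers in the ct–cv interval produce the single-crossover classes + ct ec and cv + + (32 + 40 = 72) plus the double crossovers (4).
RF(ct–cv) = (72 + 4) / 1200 = 76/1200 = 0.0633 → 6.3 cM.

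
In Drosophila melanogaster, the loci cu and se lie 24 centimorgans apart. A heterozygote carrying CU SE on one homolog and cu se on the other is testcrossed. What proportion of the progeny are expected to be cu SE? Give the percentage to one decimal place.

12.0%

A map distance of 24 centimorgans corresponds to a recombination frequency of 0.240.
The F1 is CU SE / cu se, so cu SE is a recombinant gamete class with expected frequency r/2 = 0.240/2 = 0.1200.
That is 0.1200 = 12.0% of the progeny.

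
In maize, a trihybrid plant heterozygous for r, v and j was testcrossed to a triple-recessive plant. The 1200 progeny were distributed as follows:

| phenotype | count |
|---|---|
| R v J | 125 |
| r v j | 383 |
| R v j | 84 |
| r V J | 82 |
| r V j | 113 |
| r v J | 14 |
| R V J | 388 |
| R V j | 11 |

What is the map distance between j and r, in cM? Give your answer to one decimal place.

15.9 cM

The two most frequent reciprocal classes, r v j and R V J, are the parental types, so the F1 was r v j / R V J.
The two rarest classes, r v J and R V j, are the double crossovers. Comparing them with the parentals, only the j allele has switched, so j is the middle locus and the order is v – j – r.
Crossovers in the j–r interval produce the single-crossover classes R v j and r V J (84 + 82 = 166) plus the double crossovers (25).
RF(j–r) = (166 + 25) / 1200 = 191/1200 = 0.1592 → 15.9 cM.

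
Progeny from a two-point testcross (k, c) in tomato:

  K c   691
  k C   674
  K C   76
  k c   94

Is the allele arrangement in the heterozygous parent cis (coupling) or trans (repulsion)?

The two most frequent classes are K c (691) and k C (674); these are the parental (non-recombinant) types.
So the F1 carried K c on one chromosome and k C on the other — the recessive alleles are on opposite chromosomes (trans / repulsion).

trans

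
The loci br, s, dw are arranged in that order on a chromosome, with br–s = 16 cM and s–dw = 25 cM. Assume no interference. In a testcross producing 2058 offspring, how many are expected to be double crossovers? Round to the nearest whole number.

Map distances give recombination frequencies of 0.160 and 0.250 for the two intervals.
With no interference, expected double-crossover frequency = 0.160 × 0.250 = 0.04000.
Expected number = 0.04000 × 2058 = 82.32 ≈ 82.

82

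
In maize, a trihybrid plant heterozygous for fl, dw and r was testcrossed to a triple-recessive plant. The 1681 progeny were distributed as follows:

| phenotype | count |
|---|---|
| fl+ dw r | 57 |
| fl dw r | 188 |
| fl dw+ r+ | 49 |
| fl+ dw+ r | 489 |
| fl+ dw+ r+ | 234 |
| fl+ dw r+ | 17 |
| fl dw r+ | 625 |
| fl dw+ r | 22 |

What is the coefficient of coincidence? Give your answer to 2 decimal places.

0.98

The two most frequent reciprocal classes, fl dw r+ and fl+ dw+ r, are the parental types, so the F1 was fl dw r+ / fl+ dw+ r.
The two rarest classes, fl+ dw r+ and fl dw+ r, are the double crossovers. Comparing them with the parentals, only the fl allele has switched, so fl is the middle locus and the order is r – fl – dw.
r–fl: (422 + 39)/1681 = 0.2742; fl–dw: (106 + 39)/1681 = 0.0863.
Expected DCO frequency = 0.2742 × 0.0863 ≈ 0.02366; observed = 39/1681 ≈ 0.02320.
Coefficient of coincidence = 0.02320/0.02366 ≈ 0.98.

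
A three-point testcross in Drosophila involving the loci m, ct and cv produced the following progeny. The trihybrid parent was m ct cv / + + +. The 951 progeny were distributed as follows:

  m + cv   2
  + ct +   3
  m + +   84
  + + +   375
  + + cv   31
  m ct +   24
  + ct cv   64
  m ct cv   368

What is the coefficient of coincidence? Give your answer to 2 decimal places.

The two rarest classes, m + cv and + ct +, are the double crossovers. Comparing them with the parentals, only the ct allele has switched, so ct is the middle locus and the order is m – ct – cv.
m–ct: (148 + 5)/951 = 0.1609; ct–cv: (55 + 5)/951 = 0.0631.
Expected DCO frequency = 0.1609 × 0.0631 ≈ 0.01015; observed = 5/951 ≈ 0.00526.
Coefficient of coincidence = 0.00526/0.01015 ≈ 0.52.

0.52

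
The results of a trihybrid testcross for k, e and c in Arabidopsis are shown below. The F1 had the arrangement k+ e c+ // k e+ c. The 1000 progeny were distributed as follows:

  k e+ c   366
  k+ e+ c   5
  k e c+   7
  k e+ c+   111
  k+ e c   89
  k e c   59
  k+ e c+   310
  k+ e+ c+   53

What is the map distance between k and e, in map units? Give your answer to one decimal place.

The two rarest classes, k e c+ and k+ e+ c, are the double crossovers. Comparing them with the parentals, only the k allele has switched, so k is the middle locus and the order is e – k – c.
Crossovers in the e–k interval produce the single-crossover classes k+ e+ c+ and k e c (53 + 59 = 112) plus the double crossovers (12).
RF(e–k) = (112 + 12) / 1000 = 124/1000 = 0.1240 → 12.4 map units.

12.4 map units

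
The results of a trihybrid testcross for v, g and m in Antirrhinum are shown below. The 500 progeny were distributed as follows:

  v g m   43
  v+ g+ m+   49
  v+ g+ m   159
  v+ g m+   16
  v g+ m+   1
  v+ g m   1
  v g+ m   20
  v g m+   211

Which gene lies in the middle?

The two most frequent reciprocal classes, v g m+ and v+ g+ m, are the parental types, so the F1 was v g m+ / v+ g+ m.
The two rarest classes, v g+ m+ and v+ g m, are the double crossovers. Comparing them with the parentals, only the g allele has switched, so g is the middle locus and the order is v – g – m.

g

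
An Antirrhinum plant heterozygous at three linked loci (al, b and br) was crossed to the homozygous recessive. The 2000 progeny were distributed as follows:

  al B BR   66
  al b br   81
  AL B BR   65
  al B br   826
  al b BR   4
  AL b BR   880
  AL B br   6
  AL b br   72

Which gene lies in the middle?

The two most frequent reciprocal classes, AL b BR and al B br, are the parental types, so the F1 was AL b BR / al B br.
The two rarest classes, al b BR and AL B br, are the double crossovers. Comparing them with the parentals, only the al allele has switched, so al is the middle locus and the order is b – al – br.

al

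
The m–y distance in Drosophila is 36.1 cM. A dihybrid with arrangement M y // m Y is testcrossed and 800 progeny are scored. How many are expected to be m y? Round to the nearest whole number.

A map distance of 36.1 cM corresponds to a recombination frequency of 0.361.
The F1 is M y / m Y, so m y is a recombinant gamete class with expected frequency r/2 = 0.361/2 = 0.1805.
Expected number = 0.1805 × 800 = 144.40 ≈ 144.

144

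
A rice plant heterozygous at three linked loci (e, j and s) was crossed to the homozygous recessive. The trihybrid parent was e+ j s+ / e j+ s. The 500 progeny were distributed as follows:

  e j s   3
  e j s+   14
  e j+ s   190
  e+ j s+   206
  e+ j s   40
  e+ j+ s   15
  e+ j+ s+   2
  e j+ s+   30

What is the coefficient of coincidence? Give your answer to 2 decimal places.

0.98

The two rarest classes, e+ j+ s+ and e j s, are the double crossovers. Comparing them with the parentals, only the j allele has switched, so j is the middle locus and the order is s – j – e.
s–j: (70 + 5)/500 = 0.1500; j–e: (29 + 5)/500 = 0.0680.
Expected DCO frequency = 0.1500 × 0.0680 ≈ 0.01020; observed = 5/500 ≈ 0.01000.
Coefficient of coincidence = 0.01000/0.01020 ≈ 0.98.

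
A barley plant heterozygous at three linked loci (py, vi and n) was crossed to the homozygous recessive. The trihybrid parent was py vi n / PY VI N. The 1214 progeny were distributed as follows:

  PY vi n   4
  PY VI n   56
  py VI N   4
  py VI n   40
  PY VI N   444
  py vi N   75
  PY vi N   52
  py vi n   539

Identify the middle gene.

The two rarest classes, PY vi n and py VI N, are the double crossovers. Comparing them with the parentals, only the py allele has switched, so py is the middle locus and the order is n – py – vi.

py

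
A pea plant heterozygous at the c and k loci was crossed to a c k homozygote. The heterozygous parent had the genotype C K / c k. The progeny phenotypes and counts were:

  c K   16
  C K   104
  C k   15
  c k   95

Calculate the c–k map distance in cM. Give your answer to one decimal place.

13.5 cM

The recombinant classes are C k and c K: 15 + 16 = 31.
Recombination frequency = 31/230 = 0.1348 ≈ 13.5%, i.e. 13.5 cM.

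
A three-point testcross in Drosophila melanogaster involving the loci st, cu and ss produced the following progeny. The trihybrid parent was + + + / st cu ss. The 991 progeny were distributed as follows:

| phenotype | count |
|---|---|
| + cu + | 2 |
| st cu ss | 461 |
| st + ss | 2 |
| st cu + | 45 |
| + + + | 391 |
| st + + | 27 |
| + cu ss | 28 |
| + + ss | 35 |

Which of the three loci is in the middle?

The two rarest classes, + cu + and st + ss, are the double crossovers. Comparing them with the parentals, only the cu allele has switched, so cu is the middle locus and the order is ss – cu – st.

cu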